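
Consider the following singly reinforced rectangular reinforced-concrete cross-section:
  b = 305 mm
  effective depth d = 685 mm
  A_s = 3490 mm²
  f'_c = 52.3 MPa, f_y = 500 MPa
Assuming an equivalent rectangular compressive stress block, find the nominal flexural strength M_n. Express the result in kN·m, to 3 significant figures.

M_n ≈ 1080 kN·m

T = A_s f_y = 3490 × 500 = 1745000 N = 1745 kN.
From C = T: a = T/(0.85 f'_c b) = 1745000/(0.85 × 52.3 × 305) = 128.70 mm.
M_n = T(d − a/2) = 1745 kN × (685 − 64.35) mm = 1083.03 kN·m.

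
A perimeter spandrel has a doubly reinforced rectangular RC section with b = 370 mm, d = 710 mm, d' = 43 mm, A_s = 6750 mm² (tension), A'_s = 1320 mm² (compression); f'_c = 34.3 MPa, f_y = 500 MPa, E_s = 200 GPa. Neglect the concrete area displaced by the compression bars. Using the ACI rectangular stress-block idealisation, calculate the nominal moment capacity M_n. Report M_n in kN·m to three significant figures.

Assume both tension and compression steel yield.
Net tension couple steel: A_s − A'_s = 5430 mm².
a = (A_s − A'_s) f_y / (0.85 f'_c b) = 2715000/(0.85 × 34.3 × 370) = 251.68 mm.
c = a/β₁ = 251.68/0.805 = 312.65 mm; ε'_s = 0.003(c − d')/c = 0.0026 ≥ f_y/E_s = 0.0025, so compression steel does yield.
M_n = (A_s − A'_s) f_y (d − a/2) + A'_s f_y (d − d') = [2715000 × (710 − 125.84) + 660000 × (710 − 43)] × 10⁻⁶ = 1585.99 + 440.22 = 2026.21 kN·m.

M_n ≈ 2030 kN·m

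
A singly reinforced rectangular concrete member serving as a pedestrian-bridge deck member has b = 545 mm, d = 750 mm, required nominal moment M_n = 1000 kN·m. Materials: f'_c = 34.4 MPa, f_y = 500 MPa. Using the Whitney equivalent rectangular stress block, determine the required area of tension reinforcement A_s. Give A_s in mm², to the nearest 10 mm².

A_s ≈ 2830 mm²

With M_n = 0.85 f'_c a b (d − a/2), solve the quadratic for a:
a = d − √(d² − 2M_n/(0.85 f'_c b)) = 750 − √(750² − 2 × 1000×10⁶/(0.85 × 34.4 × 545)) = 88.94 mm.
A_s = 0.85 f'_c a b / f_y = 0.85 × 34.4 × 88.94 × 545 / 500 = 2834.7 mm².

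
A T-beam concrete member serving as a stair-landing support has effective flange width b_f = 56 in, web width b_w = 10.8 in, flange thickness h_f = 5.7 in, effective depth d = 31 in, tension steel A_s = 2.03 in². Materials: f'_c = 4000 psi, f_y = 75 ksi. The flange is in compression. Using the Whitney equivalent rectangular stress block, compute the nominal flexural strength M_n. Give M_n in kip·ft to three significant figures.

Tension: T = A_s f_y = 2.03 × 75 = 152.25 kips.
Try a within the flange: a = T/(0.85 f'_c b_f) = 152.25/(0.85 × 4 × 56) = 0.800 in.
Since a = 0.800 ≤ h_f = 5.7 in, the stress block lies entirely in the flange; analyse as a rectangular beam of width b_f.
M_n = T(d − a/2) = 152.25 × (31 − 0.4) = 4658.9 kip·in.
M_n = 4658.9/12 = 388.24 kip·ft.

M_n ≈ 388 kip·ft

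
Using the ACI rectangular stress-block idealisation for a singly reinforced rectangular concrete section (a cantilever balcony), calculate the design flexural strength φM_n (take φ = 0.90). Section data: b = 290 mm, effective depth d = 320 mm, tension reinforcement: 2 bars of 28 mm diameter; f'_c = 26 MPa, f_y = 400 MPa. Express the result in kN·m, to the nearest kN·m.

A_s = 2 × 616 = 1232 mm².
T = A_s f_y = 1232 × 400 = 492800 N = 492.8 kN.
From C = T: a = T/(0.85 f'_c b) = 492800/(0.85 × 26 × 290) = 76.89 mm.
M_n = T(d − a/2) = 492.8 kN × (320 − 38.445) mm = 138.75 kN·m.
φM_n = 0.90 × 138.75 = 124.88 kN·m.

φM_n ≈ 125 kN·m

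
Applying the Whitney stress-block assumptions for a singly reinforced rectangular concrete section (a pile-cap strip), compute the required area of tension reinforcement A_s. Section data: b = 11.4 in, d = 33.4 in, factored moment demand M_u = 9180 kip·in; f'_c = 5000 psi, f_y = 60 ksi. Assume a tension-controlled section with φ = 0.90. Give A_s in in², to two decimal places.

A_s ≈ 5.69 in²

M_n = M_u/φ = 9180/0.90 = 10200 kip·in.
From M_n = 0.85 f'_c a b (d − a/2):
a = d − √(d² − 2M_n/(0.85 f'_c b)) = 33.4 − √(33.4² − 2 × 10200/(0.85 × 5 × 11.4)) = 7.046 in.
A_s = 0.85 f'_c a b / f_y = 0.85 × 5 × 7.046 × 11.4 / 60 = 5.690 in².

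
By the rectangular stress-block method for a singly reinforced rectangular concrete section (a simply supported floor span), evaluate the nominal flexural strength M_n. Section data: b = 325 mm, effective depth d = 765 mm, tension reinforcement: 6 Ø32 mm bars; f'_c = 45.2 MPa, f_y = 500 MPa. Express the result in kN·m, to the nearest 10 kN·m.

M_n ≈ 1610 kN·m

A_s = 6 × 804 = 4824 mm².
T = A_s f_y = 4824 × 500 = 2412000 N = 2412 kN.
From C = T: a = T/(0.85 f'_c b) = 2412000/(0.85 × 45.2 × 325) = 193.17 mm.
M_n = T(d − a/2) = 2412 kN × (765 − 96.585) mm = 1612.22 kN·m.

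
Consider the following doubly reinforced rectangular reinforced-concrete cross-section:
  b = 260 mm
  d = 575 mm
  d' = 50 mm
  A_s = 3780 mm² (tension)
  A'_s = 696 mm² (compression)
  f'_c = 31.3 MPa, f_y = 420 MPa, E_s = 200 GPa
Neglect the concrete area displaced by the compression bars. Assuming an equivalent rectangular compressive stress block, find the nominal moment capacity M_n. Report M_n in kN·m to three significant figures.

Assume both tension and compression steel yield.
Net tension couple steel: A_s − A'_s = 3084 mm².
a = (A_s − A'_s) f_y / (0.85 f'_c b) = 1295280/(0.85 × 31.3 × 260) = 187.25 mm.
c = a/β₁ = 187.25/0.826 = 226.69 mm; ε'_s = 0.003(c − d')/c = 0.0023 ≥ f_y/E_s = 0.0021, so compression steel does yield.
M_n = (A_s − A'_s) f_y (d − a/2) + A'_s f_y (d − d') = [1295280 × (575 − 93.625) + 292320 × (575 − 50)] × 10⁻⁶ = 623.52 + 153.47 = 776.99 kN·m.

M_n ≈ 777 kN·m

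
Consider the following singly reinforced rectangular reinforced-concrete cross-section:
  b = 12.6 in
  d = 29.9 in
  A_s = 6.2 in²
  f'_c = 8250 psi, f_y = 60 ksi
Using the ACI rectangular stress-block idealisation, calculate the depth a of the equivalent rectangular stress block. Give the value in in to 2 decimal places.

T = A_s f_y = 6.2 × 60 = 372 kips.
a = T/(0.85 f'_c b) = 372/(0.85 × 8.25 × 12.6) = 4.21 in.

a ≈ 4.21 in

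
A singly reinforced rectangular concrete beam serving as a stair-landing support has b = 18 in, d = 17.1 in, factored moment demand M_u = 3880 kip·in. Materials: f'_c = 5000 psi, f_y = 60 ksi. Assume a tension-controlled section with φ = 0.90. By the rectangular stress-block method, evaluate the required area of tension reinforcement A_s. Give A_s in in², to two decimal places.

A_s ≈ 4.71 in²

M_n = M_u/φ = 3880/0.90 = 4311.11 kip·in.
From M_n = 0.85 f'_c a b (d − a/2):
a = d − √(d² − 2M_n/(0.85 f'_c b)) = 17.1 − √(17.1² − 2 × 4311.11/(0.85 × 5 × 18)) = 3.695 in.
A_s = 0.85 f'_c a b / f_y = 0.85 × 5 × 3.695 × 18 / 60 = 4.711 in².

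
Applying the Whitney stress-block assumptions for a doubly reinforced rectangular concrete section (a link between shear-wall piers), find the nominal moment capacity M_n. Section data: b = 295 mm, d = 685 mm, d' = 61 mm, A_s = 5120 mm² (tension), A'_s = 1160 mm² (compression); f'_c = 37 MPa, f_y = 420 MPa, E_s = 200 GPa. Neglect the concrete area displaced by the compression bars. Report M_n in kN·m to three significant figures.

M_n ≈ 1290 kN·m

Assume both tension and compression steel yield.
Net tension couple steel: A_s − A'_s = 3960 mm².
a = (A_s − A'_s) f_y / (0.85 f'_c b) = 1663200/(0.85 × 37 × 295) = 179.27 mm.
c = a/β₁ = 179.27/0.786 = 228.08 mm; ε'_s = 0.003(c − d')/c = 0.0022 ≥ f_y/E_s = 0.0021, so compression steel does yield.
M_n = (A_s − A'_s) f_y (d − a/2) + A'_s f_y (d − d') = [1663200 × (685 − 89.635) + 487200 × (685 − 61)] × 10⁻⁶ = 990.21 + 304.01 = 1294.22 kN·m.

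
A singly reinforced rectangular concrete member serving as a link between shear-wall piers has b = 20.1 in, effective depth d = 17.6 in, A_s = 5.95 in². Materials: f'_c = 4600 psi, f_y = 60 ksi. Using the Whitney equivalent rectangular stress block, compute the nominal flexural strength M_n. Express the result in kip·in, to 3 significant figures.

T = A_s f_y = 5.95 × 60 = 357 kips.
a = T/(0.85 f'_c b) = 357/(0.85 × 4.6 × 20.1) = 4.543 in.
M_n = T(d − a/2) = 357 × (17.6 − 2.2715) = 5472.3 kip·in.

M_n ≈ 5470 kip·in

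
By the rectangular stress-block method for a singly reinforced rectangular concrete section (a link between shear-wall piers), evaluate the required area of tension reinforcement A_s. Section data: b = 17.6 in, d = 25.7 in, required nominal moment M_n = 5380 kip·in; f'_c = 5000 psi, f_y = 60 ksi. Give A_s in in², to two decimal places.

A_s ≈ 3.70 in²

From M_n = 0.85 f'_c a b (d − a/2):
a = d − √(d² − 2M_n/(0.85 f'_c b)) = 25.7 − √(25.7² − 2 × 5380/(0.85 × 5 × 17.6)) = 2.970 in.
A_s = 0.85 f'_c a b / f_y = 0.85 × 5 × 2.970 × 17.6 / 60 = 3.703 in².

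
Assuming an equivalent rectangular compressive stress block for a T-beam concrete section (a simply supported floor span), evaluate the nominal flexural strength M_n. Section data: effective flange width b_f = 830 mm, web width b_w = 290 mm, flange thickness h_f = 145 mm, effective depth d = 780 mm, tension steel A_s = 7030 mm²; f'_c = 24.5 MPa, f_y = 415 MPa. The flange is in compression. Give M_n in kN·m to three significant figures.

Tension: T = A_s f_y = 7030 × 415 = 2917450 N.
Try a within the flange: a = T/(0.85 f'_c b_f) = 2917450/(0.85 × 24.5 × 830) = 168.79 mm.
a = 168.79 > h_f = 145 mm: the block extends into the web. Split into flange-overhang and web parts.
C_f = 0.85 f'_c (b_f − b_w) h_f = 0.85 × 24.5 × (830 − 290) × 145 = 1630598 N.
Remaining web compression depth: a_w = (T − C_f)/(0.85 f'_c b_w) = (2917450 − 1630598)/(0.85 × 24.5 × 290) = 213.08 mm.
M_n = C_f(d − h_f/2) + (T − C_f)(d − a_w/2) = 1630598 × (780 − 72.5) + 1286852 × (780 − 106.54) = 1153.65 + 866.64 = 2020.29 × 10⁶ N·mm.
M_n = 2020.29 kN·m.

M_n ≈ 2020 kN·m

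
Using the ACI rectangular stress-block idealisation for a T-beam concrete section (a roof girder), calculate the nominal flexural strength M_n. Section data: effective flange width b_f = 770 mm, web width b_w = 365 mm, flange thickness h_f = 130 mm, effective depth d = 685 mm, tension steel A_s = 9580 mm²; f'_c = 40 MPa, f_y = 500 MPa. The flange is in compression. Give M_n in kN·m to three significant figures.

M_n ≈ 2800 kN·m

Tension: T = A_s f_y = 9580 × 500 = 4790000 N.
Try a within the flange: a = T/(0.85 f'_c b_f) = 4790000/(0.85 × 40 × 770) = 182.96 mm.
a = 182.96 > h_f = 130 mm: the block extends into the web. Split into flange-overhang and web parts.
C_f = 0.85 f'_c (b_f − b_w) h_f = 0.85 × 40 × (770 − 365) × 130 = 1790100 N.
Remaining web compression depth: a_w = (T − C_f)/(0.85 f'_c b_w) = (4790000 − 1790100)/(0.85 × 40 × 365) = 241.73 mm.
M_n = C_f(d − h_f/2) + (T − C_f)(d − a_w/2) = 1790100 × (685 − 65) + 2999900 × (685 − 120.865) = 1109.86 + 1692.35 = 2802.21 × 10⁶ N·mm.
M_n = 2802.21 kN·m.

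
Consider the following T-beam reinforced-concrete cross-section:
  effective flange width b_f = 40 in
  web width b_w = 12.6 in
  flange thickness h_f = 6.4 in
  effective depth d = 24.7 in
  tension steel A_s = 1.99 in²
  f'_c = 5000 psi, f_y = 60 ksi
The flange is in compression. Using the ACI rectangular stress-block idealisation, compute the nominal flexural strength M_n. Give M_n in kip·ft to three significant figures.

M_n ≈ 242 kip·ft

Tension: T = A_s f_y = 1.99 × 60 = 119.4 kips.
Try a within the flange: a = T/(0.85 f'_c b_f) = 119.4/(0.85 × 5 × 40) = 0.702 in.
Since a = 0.702 ≤ h_f = 6.4 in, the stress block lies entirely in the flange; analyse as a rectangular beam of width b_f.
M_n = T(d − a/2) = 119.4 × (24.7 − 0.351) = 2907.3 kip·in.
M_n = 2907.3/12 = 242.28 kip·ft.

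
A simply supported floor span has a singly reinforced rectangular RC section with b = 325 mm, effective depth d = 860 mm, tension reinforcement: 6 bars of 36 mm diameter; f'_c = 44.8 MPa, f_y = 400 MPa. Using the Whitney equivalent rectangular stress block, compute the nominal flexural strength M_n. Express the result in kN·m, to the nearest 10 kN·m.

M_n ≈ 1860 kN·m

A_s = 6 × 1018 = 6108 mm².
T = A_s f_y = 6108 × 400 = 2443200 N = 2443.2 kN.
From C = T: a = T/(0.85 f'_c b) = 2443200/(0.85 × 44.8 × 325) = 197.41 mm.
M_n = T(d − a/2) = 2443.2 kN × (860 − 98.705) mm = 1860.00 kN·m.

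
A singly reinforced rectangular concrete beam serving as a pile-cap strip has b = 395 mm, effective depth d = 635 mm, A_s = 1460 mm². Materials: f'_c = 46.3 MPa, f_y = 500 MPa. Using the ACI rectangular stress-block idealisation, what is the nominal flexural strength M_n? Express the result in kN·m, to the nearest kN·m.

M_n ≈ 446 kN·m

T = A_s f_y = 1460 × 500 = 730000 N = 730 kN.
From C = T: a = T/(0.85 f'_c b) = 730000/(0.85 × 46.3 × 395) = 46.96 mm.
M_n = T(d − a/2) = 730 kN × (635 − 23.48) mm = 446.41 kN·m.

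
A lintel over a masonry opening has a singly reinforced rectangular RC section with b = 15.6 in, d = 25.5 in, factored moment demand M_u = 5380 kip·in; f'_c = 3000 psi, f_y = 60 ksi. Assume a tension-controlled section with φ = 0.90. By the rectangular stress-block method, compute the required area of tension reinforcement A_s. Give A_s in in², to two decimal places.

M_n = M_u/φ = 5380/0.90 = 5977.78 kip·in.
From M_n = 0.85 f'_c a b (d − a/2):
a = d − √(d² − 2M_n/(0.85 f'_c b)) = 25.5 − √(25.5² − 2 × 5977.78/(0.85 × 3 × 15.6)) = 6.800 in.
A_s = 0.85 f'_c a b / f_y = 0.85 × 3 × 6.800 × 15.6 / 60 = 4.508 in².

A_s ≈ 4.51 in²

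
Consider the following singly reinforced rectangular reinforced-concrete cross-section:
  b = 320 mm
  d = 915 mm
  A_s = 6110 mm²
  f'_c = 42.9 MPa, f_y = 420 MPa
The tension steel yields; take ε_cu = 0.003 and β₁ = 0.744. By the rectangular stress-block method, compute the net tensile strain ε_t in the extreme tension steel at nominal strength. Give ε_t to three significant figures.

a = A_s f_y/(0.85 f'_c b) = 219.92 mm.
β₁ = 0.744, so c = a/β₁ = 219.92/0.744 = 295.59 mm.
From the linear strain diagram with ε_cu = 0.003: ε_t = 0.003 (d − c)/c = 0.003 × (915 − 295.59)/295.59 = 0.00629.
Since ε_t ≥ 0.005, the section is tension-controlled.

ε_t ≈ 0.00629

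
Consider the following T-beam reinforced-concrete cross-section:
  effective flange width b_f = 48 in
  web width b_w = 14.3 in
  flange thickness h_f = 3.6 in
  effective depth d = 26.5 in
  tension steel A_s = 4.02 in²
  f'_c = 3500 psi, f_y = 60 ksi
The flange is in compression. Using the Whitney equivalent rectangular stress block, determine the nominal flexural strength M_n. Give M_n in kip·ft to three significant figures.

M_n ≈ 516 kip·ft

Tension: T = A_s f_y = 4.02 × 60 = 241.2 kips.
Try a within the flange: a = T/(0.85 f'_c b_f) = 241.2/(0.85 × 3.5 × 48) = 1.689 in.
Since a = 1.689 ≤ h_f = 3.6 in, the stress block lies entirely in the flange; analyse as a rectangular beam of width b_f.
M_n = T(d − a/2) = 241.2 × (26.5 − 0.8445) = 6188.1 kip·in.
M_n = 6188.1/12 = 515.68 kip·ft.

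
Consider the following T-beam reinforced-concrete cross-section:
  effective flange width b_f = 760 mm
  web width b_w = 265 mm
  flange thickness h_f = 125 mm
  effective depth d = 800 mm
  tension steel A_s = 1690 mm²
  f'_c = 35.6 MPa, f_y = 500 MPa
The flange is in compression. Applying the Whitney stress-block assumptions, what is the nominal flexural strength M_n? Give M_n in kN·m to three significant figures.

Tension: T = A_s f_y = 1690 × 500 = 845000 N.
Try a within the flange: a = T/(0.85 f'_c b_f) = 845000/(0.85 × 35.6 × 760) = 36.74 mm.
Since a = 36.74 ≤ h_f = 125 mm, the stress block lies entirely in the flange; analyse as a rectangular beam of width b_f.
M_n = T(d − a/2) = 845000 × (800 − 18.37) = 660.48 × 10⁶ N·mm.
M_n = 660.48 kN·m.

M_n ≈ 660 kN·m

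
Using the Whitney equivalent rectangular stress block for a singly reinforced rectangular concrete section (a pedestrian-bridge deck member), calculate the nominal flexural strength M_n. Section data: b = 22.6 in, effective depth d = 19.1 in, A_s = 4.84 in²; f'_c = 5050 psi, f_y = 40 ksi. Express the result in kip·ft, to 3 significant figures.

T = A_s f_y = 4.84 × 40 = 193.6 kips.
a = T/(0.85 f'_c b) = 193.6/(0.85 × 5.05 × 22.6) = 1.996 in.
M_n = T(d − a/2) = 193.6 × (19.1 − 0.998) = 3504.5 kip·in = 3504.5/12 = 292.04 kip·ft.

M_n ≈ 292 kip·ft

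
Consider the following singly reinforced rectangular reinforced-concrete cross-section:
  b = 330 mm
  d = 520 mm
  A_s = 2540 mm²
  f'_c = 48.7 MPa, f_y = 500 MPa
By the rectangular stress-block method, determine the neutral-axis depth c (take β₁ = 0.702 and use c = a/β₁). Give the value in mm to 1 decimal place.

T = A_s f_y = 2540 × 500 = 1270000 N = 1270 kN.
Setting C = 0.85 f'_c a b equal to T: a = 1270000/(0.85 × 48.7 × 330) = 92.970 mm.
With β₁ = 0.702, c = a/β₁ = 92.970/0.702 = 132.4 mm.

c ≈ 132.4 mm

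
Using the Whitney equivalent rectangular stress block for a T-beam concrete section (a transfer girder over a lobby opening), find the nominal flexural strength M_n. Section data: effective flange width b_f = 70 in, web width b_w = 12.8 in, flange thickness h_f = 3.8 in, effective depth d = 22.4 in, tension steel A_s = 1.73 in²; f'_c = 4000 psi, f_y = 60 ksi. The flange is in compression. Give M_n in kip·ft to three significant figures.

Tension: T = A_s f_y = 1.73 × 60 = 103.8 kips.
Try a within the flange: a = T/(0.85 f'_c b_f) = 103.8/(0.85 × 4 × 70) = 0.436 in.
Since a = 0.436 ≤ h_f = 3.8 in, the stress block lies entirely in the flange; analyse as a rectangular beam of width b_f.
M_n = T(d − a/2) = 103.8 × (22.4 − 0.218) = 2302.5 kip·in.
M_n = 2302.5/12 = 191.88 kip·ft.

M_n ≈ 192 kip·ft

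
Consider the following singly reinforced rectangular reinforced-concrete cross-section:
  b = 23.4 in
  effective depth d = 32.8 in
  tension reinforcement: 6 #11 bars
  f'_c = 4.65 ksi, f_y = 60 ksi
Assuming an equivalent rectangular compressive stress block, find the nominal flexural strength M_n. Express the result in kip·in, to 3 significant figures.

A_s = 6 × 1.56 = 9.36 in².
T = A_s f_y = 9.36 × 60 = 561.6 kips.
a = T/(0.85 f'_c b) = 561.6/(0.85 × 4.65 × 23.4) = 6.072 in.
M_n = T(d − a/2) = 561.6 × (32.8 − 3.036) = 16715.5 kip·in.

M_n ≈ 16700 kip·in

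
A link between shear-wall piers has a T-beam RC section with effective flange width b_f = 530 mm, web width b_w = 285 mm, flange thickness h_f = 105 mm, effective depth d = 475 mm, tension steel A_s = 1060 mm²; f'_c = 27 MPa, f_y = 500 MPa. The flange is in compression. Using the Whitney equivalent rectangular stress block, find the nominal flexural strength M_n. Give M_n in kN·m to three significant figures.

Tension: T = A_s f_y = 1060 × 500 = 530000 N.
Try a within the flange: a = T/(0.85 f'_c b_f) = 530000/(0.85 × 27 × 530) = 43.57 mm.
Since a = 43.57 ≤ h_f = 105 mm, the stress block lies entirely in the flange; analyse as a rectangular beam of width b_f.
M_n = T(d − a/2) = 530000 × (475 − 21.785) = 240.20 × 10⁶ N·mm.
M_n = 240.20 kN·m.

M_n ≈ 240 kN·m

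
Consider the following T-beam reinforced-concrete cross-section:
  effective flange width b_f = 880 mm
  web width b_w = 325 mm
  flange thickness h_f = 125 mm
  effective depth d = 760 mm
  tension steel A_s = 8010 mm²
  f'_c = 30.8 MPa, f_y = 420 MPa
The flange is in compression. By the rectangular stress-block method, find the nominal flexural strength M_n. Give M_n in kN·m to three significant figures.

M_n ≈ 2300 kN·m

Tension: T = A_s f_y = 8010 × 420 = 3364200 N.
Try a within the flange: a = T/(0.85 f'_c b_f) = 3364200/(0.85 × 30.8 × 880) = 146.03 mm.
a = 146.03 > h_f = 125 mm: the block extends into the web. Split into flange-overhang and web parts.
C_f = 0.85 f'_c (b_f − b_w) h_f = 0.85 × 30.8 × (880 − 325) × 125 = 1816238 N.
Remaining web compression depth: a_w = (T − C_f)/(0.85 f'_c b_w) = (3364200 − 1816238)/(0.85 × 30.8 × 325) = 181.93 mm.
M_n = C_f(d − h_f/2) + (T − C_f)(d − a_w/2) = 1816238 × (760 − 62.5) + 1547962 × (760 − 90.965) = 1266.83 + 1035.64 = 2302.47 × 10⁶ N·mm.
M_n = 2302.47 kN·m.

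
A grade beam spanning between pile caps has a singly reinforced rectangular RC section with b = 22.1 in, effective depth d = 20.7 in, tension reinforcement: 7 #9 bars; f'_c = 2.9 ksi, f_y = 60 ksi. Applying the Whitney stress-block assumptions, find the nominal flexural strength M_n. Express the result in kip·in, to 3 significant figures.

A_s = 7 × 1 = 7 in².
T = A_s f_y = 7 × 60 = 420 kips.
a = T/(0.85 f'_c b) = 420/(0.85 × 2.9 × 22.1) = 7.710 in.
M_n = T(d − a/2) = 420 × (20.7 − 3.855) = 7074.9 kip·in.

M_n ≈ 7070 kip·in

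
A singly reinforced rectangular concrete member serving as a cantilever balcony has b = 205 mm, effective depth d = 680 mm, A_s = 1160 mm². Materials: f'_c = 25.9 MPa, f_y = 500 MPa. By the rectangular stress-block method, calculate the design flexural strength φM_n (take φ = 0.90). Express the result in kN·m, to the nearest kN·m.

φM_n ≈ 321 kN·m

T = A_s f_y = 1160 × 500 = 580000 N = 580 kN.
From C = T: a = T/(0.85 f'_c b) = 580000/(0.85 × 25.9 × 205) = 128.52 mm.
M_n = T(d − a/2) = 580 kN × (680 − 64.26) mm = 357.13 kN·m.
φM_n = 0.90 × 357.13 = 321.42 kN·m.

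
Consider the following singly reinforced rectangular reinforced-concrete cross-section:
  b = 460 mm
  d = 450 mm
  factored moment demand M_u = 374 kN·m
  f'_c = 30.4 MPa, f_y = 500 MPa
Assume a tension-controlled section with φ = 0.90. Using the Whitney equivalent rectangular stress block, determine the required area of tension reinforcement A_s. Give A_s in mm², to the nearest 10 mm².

M_n = M_u/φ = 374/0.90 = 415.556 kN·m.
With M_n = 0.85 f'_c a b (d − a/2), solve the quadratic for a:
a = d − √(d² − 2M_n/(0.85 f'_c b)) = 450 − √(450² − 2 × 415.556×10⁶/(0.85 × 30.4 × 460)) = 85.89 mm.
A_s = 0.85 f'_c a b / f_y = 0.85 × 30.4 × 85.89 × 460 / 500 = 2041.8 mm².

A_s ≈ 2040 mm²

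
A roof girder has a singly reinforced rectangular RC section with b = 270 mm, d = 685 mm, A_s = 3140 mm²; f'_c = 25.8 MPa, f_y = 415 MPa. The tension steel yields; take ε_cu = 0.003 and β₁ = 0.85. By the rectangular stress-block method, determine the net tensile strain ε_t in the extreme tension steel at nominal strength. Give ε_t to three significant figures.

a = A_s f_y/(0.85 f'_c b) = 220.08 mm.
β₁ = 0.85, so c = a/β₁ = 220.08/0.85 = 258.92 mm.
From the linear strain diagram with ε_cu = 0.003: ε_t = 0.003 (d − c)/c = 0.003 × (685 − 258.92)/258.92 = 0.00494.
ε_t is between 0.004 and 0.005 — transition zone.

ε_t ≈ 0.00494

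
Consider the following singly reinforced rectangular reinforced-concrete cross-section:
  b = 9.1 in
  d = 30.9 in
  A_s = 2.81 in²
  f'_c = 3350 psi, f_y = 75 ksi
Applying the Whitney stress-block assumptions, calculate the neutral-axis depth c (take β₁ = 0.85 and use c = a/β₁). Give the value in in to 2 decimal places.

T = A_s f_y = 2.81 × 75 = 210.75 kips.
a = T/(0.85 f'_c b) = 210.75/(0.85 × 3.35 × 9.1) = 8.1332 in.
With β₁ = 0.85, c = a/β₁ = 8.1332/0.85 = 9.57 in.

c ≈ 9.57 in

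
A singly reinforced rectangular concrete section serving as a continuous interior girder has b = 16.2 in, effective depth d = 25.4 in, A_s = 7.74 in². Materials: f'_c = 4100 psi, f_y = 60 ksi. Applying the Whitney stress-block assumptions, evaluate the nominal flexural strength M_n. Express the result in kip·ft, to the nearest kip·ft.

M_n ≈ 824 kip·ft

T = A_s f_y = 7.74 × 60 = 464.4 kips.
a = T/(0.85 f'_c b) = 464.4/(0.85 × 4.1 × 16.2) = 8.226 in.
M_n = T(d − a/2) = 464.4 × (25.4 − 4.113) = 9885.7 kip·in = 9885.7/12 = 823.81 kip·ft.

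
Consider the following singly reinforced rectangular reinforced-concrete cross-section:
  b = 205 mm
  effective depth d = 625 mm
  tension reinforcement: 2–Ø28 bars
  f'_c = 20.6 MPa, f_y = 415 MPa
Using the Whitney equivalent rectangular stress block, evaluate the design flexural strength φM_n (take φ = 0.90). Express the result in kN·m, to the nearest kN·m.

φM_n ≈ 255 kN·m

A_s = 2 × 616 = 1232 mm².
T = A_s f_y = 1232 × 415 = 511280 N = 511.28 kN.
From C = T: a = T/(0.85 f'_c b) = 511280/(0.85 × 20.6 × 205) = 142.44 mm.
M_n = T(d − a/2) = 511.28 kN × (625 − 71.22) mm = 283.14 kN·m.
φM_n = 0.90 × 283.14 = 254.83 kN·m.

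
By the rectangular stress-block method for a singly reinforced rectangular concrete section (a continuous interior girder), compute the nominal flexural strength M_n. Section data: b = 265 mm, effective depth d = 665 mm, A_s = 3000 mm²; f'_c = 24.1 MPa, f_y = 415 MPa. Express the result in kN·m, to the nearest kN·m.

M_n ≈ 685 kN·m

T = A_s f_y = 3000 × 415 = 1245000 N = 1245 kN.
From C = T: a = T/(0.85 f'_c b) = 1245000/(0.85 × 24.1 × 265) = 229.34 mm.
M_n = T(d − a/2) = 1245 kN × (665 − 114.67) mm = 685.16 kN·m.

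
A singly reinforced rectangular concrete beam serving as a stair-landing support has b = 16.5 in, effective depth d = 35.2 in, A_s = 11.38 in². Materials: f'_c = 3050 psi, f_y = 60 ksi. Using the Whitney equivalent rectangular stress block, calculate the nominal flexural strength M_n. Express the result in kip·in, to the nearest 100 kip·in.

T = A_s f_y = 11.38 × 60 = 682.8 kips.
a = T/(0.85 f'_c b) = 682.8/(0.85 × 3.05 × 16.5) = 15.962 in.
M_n = T(d − a/2) = 682.8 × (35.2 − 7.981) = 18585.1 kip·in.

M_n ≈ 18600 kip·in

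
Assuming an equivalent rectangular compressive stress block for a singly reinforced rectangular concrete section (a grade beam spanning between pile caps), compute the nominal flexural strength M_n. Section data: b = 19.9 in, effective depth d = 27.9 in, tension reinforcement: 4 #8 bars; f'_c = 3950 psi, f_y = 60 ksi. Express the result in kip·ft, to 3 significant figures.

M_n ≈ 418 kip·ft

A_s = 4 × 0.79 = 3.16 in².
T = A_s f_y = 3.16 × 60 = 189.6 kips.
a = T/(0.85 f'_c b) = 189.6/(0.85 × 3.95 × 19.9) = 2.838 in.
M_n = T(d − a/2) = 189.6 × (27.9 − 1.419) = 5020.8 kip·in = 5020.8/12 = 418.40 kip·ft.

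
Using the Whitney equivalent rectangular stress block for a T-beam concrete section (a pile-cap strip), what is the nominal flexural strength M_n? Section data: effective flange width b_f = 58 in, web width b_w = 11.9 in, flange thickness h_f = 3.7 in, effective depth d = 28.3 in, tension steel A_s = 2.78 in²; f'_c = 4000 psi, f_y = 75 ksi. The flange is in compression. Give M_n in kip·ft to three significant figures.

M_n ≈ 483 kip·ft

Tension: T = A_s f_y = 2.78 × 75 = 208.5 kips.
Try a within the flange: a = T/(0.85 f'_c b_f) = 208.5/(0.85 × 4 × 58) = 1.057 in.
Since a = 1.057 ≤ h_f = 3.7 in, the stress block lies entirely in the flange; analyse as a rectangular beam of width b_f.
M_n = T(d − a/2) = 208.5 × (28.3 − 0.5285) = 5790.4 kip·in.
M_n = 5790.4/12 = 482.53 kip·ft.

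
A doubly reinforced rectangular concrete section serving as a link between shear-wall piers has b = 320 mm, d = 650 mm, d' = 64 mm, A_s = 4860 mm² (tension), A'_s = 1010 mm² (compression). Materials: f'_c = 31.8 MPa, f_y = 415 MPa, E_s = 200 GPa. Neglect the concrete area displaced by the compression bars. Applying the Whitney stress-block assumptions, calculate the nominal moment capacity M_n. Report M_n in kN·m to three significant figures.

M_n ≈ 1140 kN·m

Assume both tension and compression steel yield.
Net tension couple steel: A_s − A'_s = 3850 mm².
a = (A_s − A'_s) f_y / (0.85 f'_c b) = 1597750/(0.85 × 31.8 × 320) = 184.72 mm.
c = a/β₁ = 184.72/0.823 = 224.45 mm; ε'_s = 0.003(c − d')/c = 0.0021 ≥ f_y/E_s = 0.0021, so compression steel does yield.
M_n = (A_s − A'_s) f_y (d − a/2) + A'_s f_y (d − d') = [1597750 × (650 − 92.36) + 419150 × (650 − 64)] × 10⁻⁶ = 890.97 + 245.62 = 1136.59 kN·m.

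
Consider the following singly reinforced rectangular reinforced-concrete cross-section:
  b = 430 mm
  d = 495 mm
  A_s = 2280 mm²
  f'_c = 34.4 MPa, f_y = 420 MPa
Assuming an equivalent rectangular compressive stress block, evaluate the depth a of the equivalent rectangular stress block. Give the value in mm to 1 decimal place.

T = A_s f_y = 2280 × 420 = 957600 N = 957.6 kN.
Setting C = 0.85 f'_c a b equal to T: a = 957600/(0.85 × 34.4 × 430) = 76.2 mm.

a ≈ 76.2 mm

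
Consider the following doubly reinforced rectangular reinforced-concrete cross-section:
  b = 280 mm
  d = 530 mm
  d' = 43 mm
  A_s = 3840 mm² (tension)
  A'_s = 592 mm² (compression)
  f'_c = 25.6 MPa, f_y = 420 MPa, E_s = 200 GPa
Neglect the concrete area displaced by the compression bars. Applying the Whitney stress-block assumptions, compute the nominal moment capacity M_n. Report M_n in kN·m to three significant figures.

Assume both tension and compression steel yield.
Net tension couple steel: A_s − A'_s = 3248 mm².
a = (A_s − A'_s) f_y / (0.85 f'_c b) = 1364160/(0.85 × 25.6 × 280) = 223.90 mm.
c = a/β₁ = 223.90/0.85 = 263.41 mm; ε'_s = 0.003(c − d')/c = 0.0025 ≥ f_y/E_s = 0.0021, so compression steel does yield.
M_n = (A_s − A'_s) f_y (d − a/2) + A'_s f_y (d − d') = [1364160 × (530 − 111.95) + 248640 × (530 − 43)] × 10⁻⁶ = 570.29 + 121.09 = 691.38 kN·m.

M_n ≈ 691 kN·m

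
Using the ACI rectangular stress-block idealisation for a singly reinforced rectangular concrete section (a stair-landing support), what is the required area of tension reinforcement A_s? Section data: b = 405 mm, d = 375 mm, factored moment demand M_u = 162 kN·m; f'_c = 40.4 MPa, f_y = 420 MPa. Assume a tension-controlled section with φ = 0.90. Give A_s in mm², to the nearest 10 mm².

M_n = M_u/φ = 162/0.90 = 180 kN·m.
With M_n = 0.85 f'_c a b (d − a/2), solve the quadratic for a:
a = d − √(d² − 2M_n/(0.85 f'_c b)) = 375 − √(375² − 2 × 180×10⁶/(0.85 × 40.4 × 405)) = 36.27 mm.
A_s = 0.85 f'_c a b / f_y = 0.85 × 40.4 × 36.27 × 405 / 420 = 1201.0 mm².

A_s ≈ 1200 mm²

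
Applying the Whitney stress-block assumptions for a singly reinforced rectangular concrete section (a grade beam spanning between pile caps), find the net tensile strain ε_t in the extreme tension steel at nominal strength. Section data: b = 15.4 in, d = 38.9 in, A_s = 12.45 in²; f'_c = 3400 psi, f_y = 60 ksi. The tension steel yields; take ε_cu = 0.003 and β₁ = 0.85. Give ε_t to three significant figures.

a = A_s f_y/(0.85 f'_c b) = 16.784 in.
β₁ = 0.85, so c = a/β₁ = 16.784/0.85 = 19.746 in.
From the linear strain diagram with ε_cu = 0.003: ε_t = 0.003 (d − c)/c = 0.003 × (38.9 − 19.746)/19.746 = 0.00291.
ε_t < 0.004 — the section is over-reinforced for flexure under ACI limits.

ε_t ≈ 0.00291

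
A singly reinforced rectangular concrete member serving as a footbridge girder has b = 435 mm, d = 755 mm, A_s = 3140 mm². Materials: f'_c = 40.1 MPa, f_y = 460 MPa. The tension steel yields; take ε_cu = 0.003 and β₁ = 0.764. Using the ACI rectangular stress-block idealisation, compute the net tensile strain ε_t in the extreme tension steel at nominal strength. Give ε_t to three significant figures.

a = A_s f_y/(0.85 f'_c b) = 97.42 mm.
β₁ = 0.764, so c = a/β₁ = 97.42/0.764 = 127.51 mm.
From the linear strain diagram with ε_cu = 0.003: ε_t = 0.003 (d − c)/c = 0.003 × (755 − 127.51)/127.51 = 0.0148.
Since ε_t ≥ 0.005, the section is tension-controlled.

ε_t ≈ 0.0148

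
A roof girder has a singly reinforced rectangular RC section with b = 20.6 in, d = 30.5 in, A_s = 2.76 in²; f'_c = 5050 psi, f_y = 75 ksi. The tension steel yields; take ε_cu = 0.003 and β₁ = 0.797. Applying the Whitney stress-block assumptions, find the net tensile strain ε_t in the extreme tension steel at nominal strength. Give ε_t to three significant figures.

a = A_s f_y/(0.85 f'_c b) = 2.341 in.
β₁ = 0.797, so c = a/β₁ = 2.341/0.797 = 2.937 in.
From the linear strain diagram with ε_cu = 0.003: ε_t = 0.003 (d − c)/c = 0.003 × (30.5 − 2.937)/2.937 = 0.0282.
Since ε_t ≥ 0.005, the section is tension-controlled.

ε_t ≈ 0.0282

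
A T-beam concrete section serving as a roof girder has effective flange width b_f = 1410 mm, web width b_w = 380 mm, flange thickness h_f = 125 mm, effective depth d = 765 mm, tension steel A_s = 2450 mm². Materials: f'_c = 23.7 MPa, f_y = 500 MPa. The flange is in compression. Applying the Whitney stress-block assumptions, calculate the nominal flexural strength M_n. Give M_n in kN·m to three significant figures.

M_n ≈ 911 kN·m

Tension: T = A_s f_y = 2450 × 500 = 1225000 N.
Try a within the flange: a = T/(0.85 f'_c b_f) = 1225000/(0.85 × 23.7 × 1410) = 43.13 mm.
Since a = 43.13 ≤ h_f = 125 mm, the stress block lies entirely in the flange; analyse as a rectangular beam of width b_f.
M_n = T(d − a/2) = 1225000 × (765 − 21.565) = 910.71 × 10⁶ N·mm.
M_n = 910.71 kN·m.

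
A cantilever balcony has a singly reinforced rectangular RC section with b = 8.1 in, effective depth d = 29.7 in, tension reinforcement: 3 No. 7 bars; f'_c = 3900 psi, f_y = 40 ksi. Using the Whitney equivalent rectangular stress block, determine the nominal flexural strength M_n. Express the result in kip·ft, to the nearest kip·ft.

A_s = 3 × 0.6 = 1.8 in².
T = A_s f_y = 1.8 × 40 = 72 kips.
a = T/(0.85 f'_c b) = 72/(0.85 × 3.9 × 8.1) = 2.681 in.
M_n = T(d − a/2) = 72 × (29.7 − 1.3405) = 2041.9 kip·in = 2041.9/12 = 170.16 kip·ft.

M_n ≈ 170 kip·ft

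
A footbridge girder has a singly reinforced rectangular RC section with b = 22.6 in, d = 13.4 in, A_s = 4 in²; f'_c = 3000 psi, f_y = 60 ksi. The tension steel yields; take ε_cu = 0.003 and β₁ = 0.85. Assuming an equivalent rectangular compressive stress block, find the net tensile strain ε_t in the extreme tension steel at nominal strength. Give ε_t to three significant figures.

ε_t ≈ 0.00521

a = A_s f_y/(0.85 f'_c b) = 4.164 in.
β₁ = 0.85, so c = a/β₁ = 4.164/0.85 = 4.899 in.
From the linear strain diagram with ε_cu = 0.003: ε_t = 0.003 (d − c)/c = 0.003 × (13.4 − 4.899)/4.899 = 0.00521.
Since ε_t ≥ 0.005, the section is tension-controlled.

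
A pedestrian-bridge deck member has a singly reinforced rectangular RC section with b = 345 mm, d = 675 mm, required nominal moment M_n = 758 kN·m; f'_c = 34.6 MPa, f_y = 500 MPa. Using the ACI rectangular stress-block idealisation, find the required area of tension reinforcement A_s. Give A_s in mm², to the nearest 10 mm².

A_s ≈ 2470 mm²

With M_n = 0.85 f'_c a b (d − a/2), solve the quadratic for a:
a = d − √(d² − 2M_n/(0.85 f'_c b)) = 675 − √(675² − 2 × 758×10⁶/(0.85 × 34.6 × 345)) = 121.63 mm.
A_s = 0.85 f'_c a b / f_y = 0.85 × 34.6 × 121.63 × 345 / 500 = 2468.2 mm².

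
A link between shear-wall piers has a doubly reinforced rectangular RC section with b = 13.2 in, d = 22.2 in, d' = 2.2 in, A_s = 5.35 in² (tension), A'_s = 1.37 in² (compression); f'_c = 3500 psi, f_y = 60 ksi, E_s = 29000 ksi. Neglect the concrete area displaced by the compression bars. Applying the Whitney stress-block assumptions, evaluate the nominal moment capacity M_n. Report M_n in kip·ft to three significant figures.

Assume both steels yield.
a = (A_s − A'_s) f_y/(0.85 f'_c b) = (5.35 − 1.37) × 60/(0.85 × 3.5 × 13.2) = 6.081 in.
c = a/β₁ = 6.081/0.85 = 7.154 in; ε'_s = 0.003(c − d')/c = 0.0021 ≥ ε_y = 0.0021, so the compression steel yields.
M_n = (A_s − A'_s) f_y (d − a/2) + A'_s f_y (d − d') = 238.8 × (22.2 − 3.0405) + 82.2 × (22.2 − 2.2) = 4575.3 + 1644.0 = 6219.3 kip·in = 6219.3/12 = 518.28 kip·ft.

M_n ≈ 518 kip·ft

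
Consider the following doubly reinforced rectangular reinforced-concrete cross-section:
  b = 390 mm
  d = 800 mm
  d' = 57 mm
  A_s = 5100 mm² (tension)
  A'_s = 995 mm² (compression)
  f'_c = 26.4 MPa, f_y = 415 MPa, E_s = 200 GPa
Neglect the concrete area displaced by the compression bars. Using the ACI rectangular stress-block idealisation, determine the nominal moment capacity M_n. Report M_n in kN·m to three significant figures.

M_n ≈ 1500 kN·m

Assume both tension and compression steel yield.
Net tension couple steel: A_s − A'_s = 4105 mm².
a = (A_s − A'_s) f_y / (0.85 f'_c b) = 1703575/(0.85 × 26.4 × 390) = 194.66 mm.
c = a/β₁ = 194.66/0.85 = 229.01 mm; ε'_s = 0.003(c − d')/c = 0.0023 ≥ f_y/E_s = 0.0021, so compression steel does yield.
M_n = (A_s − A'_s) f_y (d − a/2) + A'_s f_y (d − d') = [1703575 × (800 − 97.33) + 412925 × (800 − 57)] × 10⁻⁶ = 1197.05 + 306.80 = 1503.85 kN·m.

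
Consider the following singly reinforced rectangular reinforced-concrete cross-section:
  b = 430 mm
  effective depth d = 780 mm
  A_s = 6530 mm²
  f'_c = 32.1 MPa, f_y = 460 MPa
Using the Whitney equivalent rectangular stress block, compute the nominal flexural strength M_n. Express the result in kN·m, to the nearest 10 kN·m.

T = A_s f_y = 6530 × 460 = 3003800 N = 3003.8 kN.
From C = T: a = T/(0.85 f'_c b) = 3003800/(0.85 × 32.1 × 430) = 256.02 mm.
M_n = T(d − a/2) = 3003.8 kN × (780 − 128.01) mm = 1958.45 kN·m.

M_n ≈ 1960 kN·m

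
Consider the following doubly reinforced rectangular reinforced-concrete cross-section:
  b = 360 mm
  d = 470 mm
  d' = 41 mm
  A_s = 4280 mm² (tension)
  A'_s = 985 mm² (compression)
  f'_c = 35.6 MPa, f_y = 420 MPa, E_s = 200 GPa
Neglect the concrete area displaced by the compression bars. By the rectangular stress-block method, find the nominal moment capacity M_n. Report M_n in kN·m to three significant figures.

M_n ≈ 740 kN·m

Assume both tension and compression steel yield.
Net tension couple steel: A_s − A'_s = 3295 mm².
a = (A_s − A'_s) f_y / (0.85 f'_c b) = 1383900/(0.85 × 35.6 × 360) = 127.04 mm.
c = a/β₁ = 127.04/0.796 = 159.60 mm; ε'_s = 0.003(c − d')/c = 0.0022 ≥ f_y/E_s = 0.0021, so compression steel does yield.
M_n = (A_s − A'_s) f_y (d − a/2) + A'_s f_y (d − d') = [1383900 × (470 − 63.52) + 413700 × (470 − 41)] × 10⁻⁶ = 562.53 + 177.48 = 740.01 kN·m.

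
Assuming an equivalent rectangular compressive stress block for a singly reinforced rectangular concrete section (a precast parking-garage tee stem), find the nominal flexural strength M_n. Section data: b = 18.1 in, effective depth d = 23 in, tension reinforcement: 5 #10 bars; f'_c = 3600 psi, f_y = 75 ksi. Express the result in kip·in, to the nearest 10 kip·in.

A_s = 5 × 1.27 = 6.35 in².
T = A_s f_y = 6.35 × 75 = 476.25 kips.
a = T/(0.85 f'_c b) = 476.25/(0.85 × 3.6 × 18.1) = 8.599 in.
M_n = T(d − a/2) = 476.25 × (23 − 4.2995) = 8906.1 kip·in.

M_n ≈ 8910 kip·in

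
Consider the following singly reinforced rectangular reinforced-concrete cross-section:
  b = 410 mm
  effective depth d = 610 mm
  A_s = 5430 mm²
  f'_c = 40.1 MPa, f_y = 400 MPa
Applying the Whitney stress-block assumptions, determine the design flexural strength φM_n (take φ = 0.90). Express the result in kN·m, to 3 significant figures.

T = A_s f_y = 5430 × 400 = 2172000 N = 2172 kN.
From C = T: a = T/(0.85 f'_c b) = 2172000/(0.85 × 40.1 × 410) = 155.42 mm.
M_n = T(d − a/2) = 2172 kN × (610 − 77.71) mm = 1156.13 kN·m.
φM_n = 0.90 × 1156.13 = 1040.52 kN·m.

φM_n ≈ 1040 kN·m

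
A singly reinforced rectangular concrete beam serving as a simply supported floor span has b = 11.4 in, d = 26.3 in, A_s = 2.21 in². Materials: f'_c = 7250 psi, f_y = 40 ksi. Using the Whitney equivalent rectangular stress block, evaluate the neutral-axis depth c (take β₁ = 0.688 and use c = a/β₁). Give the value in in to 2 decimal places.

c ≈ 1.83 in

T = A_s f_y = 2.21 × 40 = 88.4 kips.
a = T/(0.85 f'_c b) = 88.4/(0.85 × 7.25 × 11.4) = 1.2583 in.
With β₁ = 0.688, c = a/β₁ = 1.2583/0.688 = 1.83 in.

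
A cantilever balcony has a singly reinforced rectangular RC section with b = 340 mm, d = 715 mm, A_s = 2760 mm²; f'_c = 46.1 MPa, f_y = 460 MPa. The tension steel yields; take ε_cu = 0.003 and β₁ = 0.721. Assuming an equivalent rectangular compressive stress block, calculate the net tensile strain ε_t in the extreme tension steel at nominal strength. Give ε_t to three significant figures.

a = A_s f_y/(0.85 f'_c b) = 95.29 mm.
β₁ = 0.721, so c = a/β₁ = 95.29/0.721 = 132.16 mm.
From the linear strain diagram with ε_cu = 0.003: ε_t = 0.003 (d − c)/c = 0.003 × (715 − 132.16)/132.16 = 0.0132.
Since ε_t ≥ 0.005, the section is tension-controlled.

ε_t ≈ 0.0132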